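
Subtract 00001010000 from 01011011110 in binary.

Method 1 - Direct subtraction (column by column from the right: bit − bit − borrow-in; if negative, add 2 and borrow 1 from the next column):
borrow: 00000000000
        01011011110
-       00001010000
-------------------
        01010001110

Method 2 - Add two's complement:
Two's complement of 00001010000: invert → 11110101111, add 1 → 11110110000
  01011011110
+ 11110110000
-------------
 101010001110  (end carry out of the top bit = 1)
Discarding the end carry: 01010001110
Decimal check:
  01011011110 = 512 + 128 + 64 + 16 + 8 + 4 + 2 = 734
  00001010000 = 64 + 16 = 80
  734 - 80 = 654, and 01010001110 = 512 + 128 + 8 + 4 + 2 = 654 ✓



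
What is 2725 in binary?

Using repeated division by 2:
2725 ÷ 2 = 1362 remainder 1
1362 ÷ 2 = 681 remainder 0
681 ÷ 2 = 340 remainder 1
340 ÷ 2 = 170 remainder 0
170 ÷ 2 = 85 remainder 0
85 ÷ 2 = 42 remainder 1
42 ÷ 2 = 21 remainder 0
21 ÷ 2 = 10 remainder 1
10 ÷ 2 = 5 remainder 0
5 ÷ 2 = 2 remainder 1
2 ÷ 2 = 1 remainder 0
1 ÷ 2 = 0 remainder 1
Reading remainders bottom to top: 101010100101



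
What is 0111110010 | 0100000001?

OR: 1 when either bit is 1
  0111110010
| 0100000001
------------
  0111110011
Decimal: 498 | 257 = 499



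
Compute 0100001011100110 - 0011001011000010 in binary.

Method 1 - Direct subtraction (column by column from the right: bit − bit − borrow-in; if negative, add 2 and borrow 1 from the next column):
borrow: 0110000000000000
        0100001011100110
-       0011001011000010
------------------------
        0001000000100100

Method 2 - Add two's complement:
Two's complement of 0011001011000010: invert → 1100110100111101, add 1 → 1100110100111110
  0100001011100110
+ 1100110100111110
------------------
 10001000000100100  (end carry out of the top bit = 1)
Discarding the end carry: 0001000000100100
Decimal check:
  0100001011100110 = 16384 + 512 + 128 + 64 + 32 + 4 + 2 = 17126
  0011001011000010 = 8192 + 4096 + 512 + 128 + 64 + 2 = 12994
  17126 - 12994 = 4132, and 0001000000100100 = 4096 + 32 + 4 = 4132 ✓



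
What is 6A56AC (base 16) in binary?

Convert each hex digit to 4 bits:
  6 = 0110
  A = 1010
  5 = 0101
  6 = 0110
  A = 1010
  C = 1100
Concatenate: 011010100101011010101100



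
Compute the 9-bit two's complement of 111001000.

Original (sign bit 1, negative): 111001000
Step 1 - Invert all bits: 000110111
Step 2 - Add 1: 000111000
Verification: 111001000 + 000111000 = 1000000000; discarding the end carry (carry out of the top bit) leaves the 9-bit value 000000000, as required for x + (-x)



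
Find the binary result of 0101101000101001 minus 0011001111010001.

Method 1 - Direct subtraction (column by column from the right: bit − bit − borrow-in; if negative, add 2 and borrow 1 from the next column):
borrow: 0100111110100000
        0101101000101001
-       0011001111010001
------------------------
        0010011001011000

Method 2 - Add two's complement:
Two's complement of 0011001111010001: invert → 1100110000101110, add 1 → 1100110000101111
  0101101000101001
+ 1100110000101111
------------------
 10010011001011000  (end carry out of the top bit = 1)
Discarding the end carry: 0010011001011000
Decimal check:
  0101101000101001 = 16384 + 4096 + 2048 + 512 + 32 + 8 + 1 = 23081
  0011001111010001 = 8192 + 4096 + 512 + 256 + 128 + 64 + 16 + 1 = 13265
  23081 - 13265 = 9816, and 0010011001011000 = 8192 + 1024 + 512 + 64 + 16 + 8 = 9816 ✓



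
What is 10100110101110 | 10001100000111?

OR: 1 when either bit is 1
  10100110101110
| 10001100000111
----------------
  10101110101111
Decimal: 10670 | 8967 = 11183



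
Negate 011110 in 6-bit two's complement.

Original: 011110
Step 1 - Invert all bits: 100001
Step 2 - Add 1: 100010
Verification: 011110 + 100010 = 1000000; discarding the end carry (carry out of the top bit) leaves the 6-bit value 000000, as required for x + (-x)



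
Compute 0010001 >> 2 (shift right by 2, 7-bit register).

Original: 0010001 (decimal 17)
Shift right by 2 positions
Drop the 2 low bits; fill with zeros on the left
Result: 0000100 (decimal 4)
Equivalent: 17 >> 2 = 17 ÷ 2^2 = 4



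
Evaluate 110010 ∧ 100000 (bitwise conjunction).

AND: 1 only when both bits are 1
  110010
& 100000
--------
  100000
Decimal: 50 & 32 = 32



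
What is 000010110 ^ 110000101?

XOR: 1 when bits differ
  000010110
^ 110000101
-----------
  110010011
Decimal: 22 ^ 389 = 403



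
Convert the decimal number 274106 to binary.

Using repeated division by 2:
274106 ÷ 2 = 137053 remainder 0
137053 ÷ 2 = 68526 remainder 1
68526 ÷ 2 = 34263 remainder 0
34263 ÷ 2 = 17131 remainder 1
17131 ÷ 2 = 8565 remainder 1
8565 ÷ 2 = 4282 remainder 1
4282 ÷ 2 = 2141 remainder 0
2141 ÷ 2 = 1070 remainder 1
1070 ÷ 2 = 535 remainder 0
535 ÷ 2 = 267 remainder 1
267 ÷ 2 = 133 remainder 1
133 ÷ 2 = 66 remainder 1
66 ÷ 2 = 33 remainder 0
33 ÷ 2 = 16 remainder 1
16 ÷ 2 = 8 remainder 0
8 ÷ 2 = 4 remainder 0
4 ÷ 2 = 2 remainder 0
2 ÷ 2 = 1 remainder 0
1 ÷ 2 = 0 remainder 1
Reading remainders bottom to top: 1000010111010111010



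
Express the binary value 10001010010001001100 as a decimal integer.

Sum of powers of 2 for each 1-bit:
2^2 + 2^3 + 2^6 + 2^10 + 2^13 + 2^15 + 2^19
= 4 + 8 + 64 + 1024 + 8192 + 32768 + 524288
= 566348



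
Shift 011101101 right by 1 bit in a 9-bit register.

Original: 011101101 (decimal 237)
Shift right by 1 position
Drop the 1 low bit; fill with zero on the left
Result: 001110110 (decimal 118)
Equivalent: 237 >> 1 = 237 ÷ 2^1 = 118



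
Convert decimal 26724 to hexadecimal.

Using repeated division by 16 (digits 10–15 are A–F):
26724 ÷ 16 = 1670 remainder 4
1670 ÷ 16 = 104 remainder 6
104 ÷ 16 = 6 remainder 8
6 ÷ 16 = 0 remainder 6
Reading remainders bottom to top: 6864



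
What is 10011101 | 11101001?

OR: 1 when either bit is 1
  10011101
| 11101001
----------
  11111101
Decimal: 157 | 233 = 253



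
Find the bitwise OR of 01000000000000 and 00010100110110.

OR: 1 when either bit is 1
  01000000000000
| 00010100110110
----------------
  01010100110110
Decimal: 4096 | 1334 = 5430



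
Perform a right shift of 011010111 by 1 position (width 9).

Original: 011010111 (decimal 215)
Shift right by 1 position
Drop the 1 low bit; fill with zero on the left
Result: 001101011 (decimal 107)
Equivalent: 215 >> 1 = 215 ÷ 2^1 = 107



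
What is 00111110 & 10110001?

AND: 1 only when both bits are 1
  00111110
& 10110001
----------
  00110000
Decimal: 62 & 177 = 48



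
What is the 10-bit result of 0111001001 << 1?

Original: 0111001001 (decimal 457)
Shift left by 1 position
Append 1 zero on the right
Result: 1110010010 (decimal 914)
Equivalent: 457 << 1 = 457 × 2^1 = 914



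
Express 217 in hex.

Using repeated division by 16 (digits 10–15 are A–F):
217 ÷ 16 = 13 remainder 9
13 ÷ 16 = 0 remainder 13 (D)
Reading remainders bottom to top: D9



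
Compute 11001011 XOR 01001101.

XOR: 1 when bits differ
  11001011
^ 01001101
----------
  10000110
Decimal: 203 ^ 77 = 134



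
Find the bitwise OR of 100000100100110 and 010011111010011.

OR: 1 when either bit is 1
  100000100100110
| 010011111010011
-----------------
  110011111110111
Decimal: 16678 | 10195 = 26615



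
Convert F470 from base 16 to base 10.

Expand by place value (powers of 16):
Digit values: F = 15
F470 = 15 × 16^3 + 4 × 16^2 + 7 × 16^1 + 0 × 16^0
= 15 × 4096 + 4 × 256 + 7 × 16 + 0 × 1
= 61440 + 1024 + 112 + 0
= 62576



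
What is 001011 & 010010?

AND: 1 only when both bits are 1
  001011
& 010010
--------
  000010
Decimal: 11 & 18 = 2



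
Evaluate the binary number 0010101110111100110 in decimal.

Sum of powers of 2 for each 1-bit:
2^1 + 2^2 + 2^5 + 2^6 + 2^7 + 2^8 + 2^10 + 2^11 + 2^12 + 2^14 + 2^16
= 2 + 4 + 32 + 64 + 128 + 256 + 1024 + 2048 + 4096 + 16384 + 65536
= 89574



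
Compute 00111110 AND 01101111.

AND: 1 only when both bits are 1
  00111110
& 01101111
----------
  00101110
Decimal: 62 & 111 = 46



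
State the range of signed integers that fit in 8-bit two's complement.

For 8-bit two's complement:
Minimum: -2^7 = -128
Maximum: 2^7 - 1 = 127



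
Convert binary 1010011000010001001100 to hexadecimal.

Group into 4-bit nibbles from right:
  0010 = 2
  1001 = 9
  1000 = 8
  0100 = 4
  0100 = 4
  1100 = C
Result: 29844C



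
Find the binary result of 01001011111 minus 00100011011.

Method 1 - Direct subtraction (column by column from the right: bit − bit − borrow-in; if negative, add 2 and borrow 1 from the next column):
borrow: 01000000000
        01001011111
-       00100011011
-------------------
        00101000100

Method 2 - Add two's complement:
Two's complement of 00100011011: invert → 11011100100, add 1 → 11011100101
  01001011111
+ 11011100101
-------------
 100101000100  (end carry out of the top bit = 1)
Discarding the end carry: 00101000100
Decimal check:
  01001011111 = 512 + 64 + 16 + 8 + 4 + 2 + 1 = 607
  00100011011 = 256 + 16 + 8 + 2 + 1 = 283
  607 - 283 = 324, and 00101000100 = 256 + 64 + 4 = 324 ✓



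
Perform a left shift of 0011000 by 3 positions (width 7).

Original: 0011000 (decimal 24)
Shift left by 3 positions
Append 3 zeros on the right and drop the 3 high bits that overflow the 7-bit width
Result: 1000000 (decimal 64)
Equivalent: 24 << 3 = 24 × 2^3 = 192, truncated to 7 bits = 64



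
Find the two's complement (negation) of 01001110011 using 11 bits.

Original: 01001110011
Step 1 - Invert all bits: 10110001100
Step 2 - Add 1: 10110001101
Verification: 01001110011 + 10110001101 = 100000000000; discarding the end carry (carry out of the top bit) leaves the 11-bit value 00000000000, as required for x + (-x)



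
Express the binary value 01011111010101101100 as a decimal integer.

Sum of powers of 2 for each 1-bit:
2^2 + 2^3 + 2^5 + 2^6 + 2^8 + 2^10 + 2^12 + 2^13 + 2^14 + 2^15 + 2^16 + 2^18
= 4 + 8 + 32 + 64 + 256 + 1024 + 4096 + 8192 + 16384 + 32768 + 65536 + 262144
= 390508



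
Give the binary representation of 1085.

Using repeated division by 2:
1085 ÷ 2 = 542 remainder 1
542 ÷ 2 = 271 remainder 0
271 ÷ 2 = 135 remainder 1
135 ÷ 2 = 67 remainder 1
67 ÷ 2 = 33 remainder 1
33 ÷ 2 = 16 remainder 1
16 ÷ 2 = 8 remainder 0
8 ÷ 2 = 4 remainder 0
4 ÷ 2 = 2 remainder 0
2 ÷ 2 = 1 remainder 0
1 ÷ 2 = 0 remainder 1
Reading remainders bottom to top: 10000111101



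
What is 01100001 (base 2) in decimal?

Sum of powers of 2 for each 1-bit:
2^0 + 2^5 + 2^6
= 1 + 32 + 64
= 97



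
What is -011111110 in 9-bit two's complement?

Original: 011111110
Step 1 - Invert all bits: 100000001
Step 2 - Add 1: 100000010
Verification: 011111110 + 100000010 = 1000000000; discarding the end carry (carry out of the top bit) leaves the 9-bit value 000000000, as required for x + (-x)



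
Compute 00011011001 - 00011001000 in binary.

Method 1 - Direct subtraction (column by column from the right: bit − bit − borrow-in; if negative, add 2 and borrow 1 from the next column):
borrow: 00000000000
        00011011001
-       00011001000
-------------------
        00000010001

Method 2 - Add two's complement:
Two's complement of 00011001000: invert → 11100110111, add 1 → 11100111000
  00011011001
+ 11100111000
-------------
 100000010001  (end carry out of the top bit = 1)
Discarding the end carry: 00000010001
Decimal check:
  00011011001 = 128 + 64 + 16 + 8 + 1 = 217
  00011001000 = 128 + 64 + 8 = 200
  217 - 200 = 17, and 00000010001 = 16 + 1 = 17 ✓



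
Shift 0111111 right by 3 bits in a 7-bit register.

Original: 0111111 (decimal 63)
Shift right by 3 positions
Drop the 3 low bits; fill with zeros on the left
Result: 0000111 (decimal 7)
Equivalent: 63 >> 3 = 63 ÷ 2^3 = 7



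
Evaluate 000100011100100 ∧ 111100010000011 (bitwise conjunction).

AND: 1 only when both bits are 1
  000100011100100
& 111100010000011
-----------------
  000100010000000
Decimal: 2276 & 30851 = 2176



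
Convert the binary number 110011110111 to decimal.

Sum of powers of 2 for each 1-bit:
2^0 + 2^1 + 2^2 + 2^4 + 2^5 + 2^6 + 2^7 + 2^10 + 2^11
= 1 + 2 + 4 + 16 + 32 + 64 + 128 + 1024 + 2048
= 3319



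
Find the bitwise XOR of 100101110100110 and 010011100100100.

XOR: 1 when bits differ
  100101110100110
^ 010011100100100
-----------------
  110110010000010
Decimal: 19366 ^ 10020 = 27778



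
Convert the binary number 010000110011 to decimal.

Sum of powers of 2 for each 1-bit:
2^0 + 2^1 + 2^4 + 2^5 + 2^10
= 1 + 2 + 16 + 32 + 1024
= 1075



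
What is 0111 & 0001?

AND: 1 only when both bits are 1
  0111
& 0001
------
  0001
Decimal: 7 & 1 = 1



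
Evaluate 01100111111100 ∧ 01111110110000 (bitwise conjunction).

AND: 1 only when both bits are 1
  01100111111100
& 01111110110000
----------------
  01100110110000
Decimal: 6652 & 8112 = 6576



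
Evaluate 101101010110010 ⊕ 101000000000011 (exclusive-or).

XOR: 1 when bits differ
  101101010110010
^ 101000000000011
-----------------
  000101010110001
Decimal: 23218 ^ 20483 = 2737



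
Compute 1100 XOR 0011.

XOR: 1 when bits differ
  1100
^ 0011
------
  1111
Decimal: 12 ^ 3 = 15



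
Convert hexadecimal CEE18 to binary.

Convert each hex digit to 4 bits:
  C = 1100
  E = 1110
  E = 1110
  1 = 0001
  8 = 1000
Concatenate: 11001110111000011000



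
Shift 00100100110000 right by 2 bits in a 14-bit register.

Original: 00100100110000 (decimal 2352)
Shift right by 2 positions
Drop the 2 low bits; fill with zeros on the left
Result: 00001001001100 (decimal 588)
Equivalent: 2352 >> 2 = 2352 ÷ 2^2 = 588



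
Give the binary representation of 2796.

Using repeated division by 2:
2796 ÷ 2 = 1398 remainder 0
1398 ÷ 2 = 699 remainder 0
699 ÷ 2 = 349 remainder 1
349 ÷ 2 = 174 remainder 1
174 ÷ 2 = 87 remainder 0
87 ÷ 2 = 43 remainder 1
43 ÷ 2 = 21 remainder 1
21 ÷ 2 = 10 remainder 1
10 ÷ 2 = 5 remainder 0
5 ÷ 2 = 2 remainder 1
2 ÷ 2 = 1 remainder 0
1 ÷ 2 = 0 remainder 1
Reading remainders bottom to top: 101011101100



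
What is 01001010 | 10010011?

OR: 1 when either bit is 1
  01001010
| 10010011
----------
  11011011
Decimal: 74 | 147 = 219



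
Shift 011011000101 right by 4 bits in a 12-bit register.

Original: 011011000101 (decimal 1733)
Shift right by 4 positions
Drop the 4 low bits; fill with zeros on the left
Result: 000001101100 (decimal 108)
Equivalent: 1733 >> 4 = 1733 ÷ 2^4 = 108



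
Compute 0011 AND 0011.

AND: 1 only when both bits are 1
  0011
& 0011
------
  0011
Decimal: 3 & 3 = 3



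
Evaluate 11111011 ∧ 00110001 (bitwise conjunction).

AND: 1 only when both bits are 1
  11111011
& 00110001
----------
  00110001
Decimal: 251 & 49 = 49



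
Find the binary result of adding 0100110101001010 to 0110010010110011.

Add column by column from the right: bit + bit + carry-in; write the sum mod 2, carry 1 when the sum is 2 or 3.
carry:  1001100000000100
        0100110101001010
+       0110010010110011
------------------------
       01011000111111101
(the carry out of the leftmost column, 0, becomes the leading bit)
Decimal check:
  0100110101001010 = 16384 + 2048 + 1024 + 256 + 64 + 8 + 2 = 19786
  0110010010110011 = 16384 + 8192 + 1024 + 128 + 32 + 16 + 2 + 1 = 25779
  19786 + 25779 = 45565, and 01011000111111101 = 32768 + 8192 + 4096 + 256 + 128 + 64 + 32 + 16 + 8 + 4 + 1 = 45565 ✓



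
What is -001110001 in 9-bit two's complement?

Original: 001110001
Step 1 - Invert all bits: 110001110
Step 2 - Add 1: 110001111
Verification: 001110001 + 110001111 = 1000000000; discarding the end carry (carry out of the top bit) leaves the 9-bit value 000000000, as required for x + (-x)



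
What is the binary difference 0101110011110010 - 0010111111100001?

Method 1 - Direct subtraction (column by column from the right: bit − bit − borrow-in; if negative, add 2 and borrow 1 from the next column):
borrow: 0101111000000010
        0101110011110010
-       0010111111100001
------------------------
        0010110100010001

Method 2 - Add two's complement:
Two's complement of 0010111111100001: invert → 1101000000011110, add 1 → 1101000000011111
  0101110011110010
+ 1101000000011111
------------------
 10010110100010001  (end carry out of the top bit = 1)
Discarding the end carry: 0010110100010001
Decimal check:
  0101110011110010 = 16384 + 4096 + 2048 + 1024 + 128 + 64 + 32 + 16 + 2 = 23794
  0010111111100001 = 8192 + 2048 + 1024 + 512 + 256 + 128 + 64 + 32 + 1 = 12257
  23794 - 12257 = 11537, and 0010110100010001 = 8192 + 2048 + 1024 + 256 + 16 + 1 = 11537 ✓



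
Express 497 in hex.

Using repeated division by 16 (digits 10–15 are A–F):
497 ÷ 16 = 31 remainder 1
31 ÷ 16 = 1 remainder 15 (F)
1 ÷ 16 = 0 remainder 1
Reading remainders bottom to top: 1F1



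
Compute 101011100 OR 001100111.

OR: 1 when either bit is 1
  101011100
| 001100111
-----------
  101111111
Decimal: 348 | 103 = 383



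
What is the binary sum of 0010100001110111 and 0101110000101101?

Add column by column from the right: bit + bit + carry-in; write the sum mod 2, carry 1 when the sum is 2 or 3.
carry:  1111000011111110
        0010100001110111
+       0101110000101101
------------------------
       01000010010100100
(the carry out of the leftmost column, 0, becomes the leading bit)
Decimal check:
  0010100001110111 = 8192 + 2048 + 64 + 32 + 16 + 4 + 2 + 1 = 10359
  0101110000101101 = 16384 + 4096 + 2048 + 1024 + 32 + 8 + 4 + 1 = 23597
  10359 + 23597 = 33956, and 01000010010100100 = 32768 + 1024 + 128 + 32 + 4 = 33956 ✓



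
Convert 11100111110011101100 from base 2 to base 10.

Sum of powers of 2 for each 1-bit:
2^2 + 2^3 + 2^5 + 2^6 + 2^7 + 2^10 + 2^11 + 2^12 + 2^13 + 2^14 + 2^17 + 2^18 + 2^19
= 4 + 8 + 32 + 64 + 128 + 1024 + 2048 + 4096 + 8192 + 16384 + 131072 + 262144 + 524288
= 949484



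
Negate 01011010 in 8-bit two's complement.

Original: 01011010
Step 1 - Invert all bits: 10100101
Step 2 - Add 1: 10100110
Verification: 01011010 + 10100110 = 100000000; discarding the end carry (carry out of the top bit) leaves the 8-bit value 00000000, as required for x + (-x)



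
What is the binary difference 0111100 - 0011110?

Method 1 - Direct subtraction (column by column from the right: bit − bit − borrow-in; if negative, add 2 and borrow 1 from the next column):
borrow: 0111100
        0111100
-       0011110
---------------
        0011110

Method 2 - Add two's complement:
Two's complement of 0011110: invert → 1100001, add 1 → 1100010
  0111100
+ 1100010
---------
 10011110  (end carry out of the top bit = 1)
Discarding the end carry: 0011110
Decimal check:
  0111100 = 32 + 16 + 8 + 4 = 60
  0011110 = 16 + 8 + 4 + 2 = 30
  60 - 30 = 30, and 0011110 = 16 + 8 + 4 + 2 = 30 ✓



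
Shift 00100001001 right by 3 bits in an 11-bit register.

Original: 00100001001 (decimal 265)
Shift right by 3 positions
Drop the 3 low bits; fill with zeros on the left
Result: 00000100001 (decimal 33)
Equivalent: 265 >> 3 = 265 ÷ 2^3 = 33



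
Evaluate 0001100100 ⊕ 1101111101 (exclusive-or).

XOR: 1 when bits differ
  0001100100
^ 1101111101
------------
  1100011001
Decimal: 100 ^ 893 = 793



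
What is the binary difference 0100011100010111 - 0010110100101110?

Method 1 - Direct subtraction (column by column from the right: bit − bit − borrow-in; if negative, add 2 and borrow 1 from the next column):
borrow: 0111001111010000
        0100011100010111
-       0010110100101110
------------------------
        0001100111101001

Method 2 - Add two's complement:
Two's complement of 0010110100101110: invert → 1101001011010001, add 1 → 1101001011010010
  0100011100010111
+ 1101001011010010
------------------
 10001100111101001  (end carry out of the top bit = 1)
Discarding the end carry: 0001100111101001
Decimal check:
  0100011100010111 = 16384 + 1024 + 512 + 256 + 16 + 4 + 2 + 1 = 18199
  0010110100101110 = 8192 + 2048 + 1024 + 256 + 32 + 8 + 4 + 2 = 11566
  18199 - 11566 = 6633, and 0001100111101001 = 4096 + 2048 + 256 + 128 + 64 + 32 + 8 + 1 = 6633 ✓



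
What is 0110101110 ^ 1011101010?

XOR: 1 when bits differ
  0110101110
^ 1011101010
------------
  1101000100
Decimal: 430 ^ 746 = 836



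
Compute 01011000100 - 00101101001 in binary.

Method 1 - Direct subtraction (column by column from the right: bit − bit − borrow-in; if negative, add 2 and borrow 1 from the next column):
borrow: 01011110110
        01011000100
-       00101101001
-------------------
        00101011011

Method 2 - Add two's complement:
Two's complement of 00101101001: invert → 11010010110, add 1 → 11010010111
  01011000100
+ 11010010111
-------------
 100101011011  (end carry out of the top bit = 1)
Discarding the end carry: 00101011011
Decimal check:
  01011000100 = 512 + 128 + 64 + 4 = 708
  00101101001 = 256 + 64 + 32 + 8 + 1 = 361
  708 - 361 = 347, and 00101011011 = 256 + 64 + 16 + 8 + 2 + 1 = 347 ✓



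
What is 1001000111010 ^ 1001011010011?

XOR: 1 when bits differ
  1001000111010
^ 1001011010011
---------------
  0000011101001
Decimal: 4666 ^ 4819 = 233



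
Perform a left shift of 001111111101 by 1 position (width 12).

Original: 001111111101 (decimal 1021)
Shift left by 1 position
Append 1 zero on the right
Result: 011111111010 (decimal 2042)
Equivalent: 1021 << 1 = 1021 × 2^1 = 2042



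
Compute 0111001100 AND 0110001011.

AND: 1 only when both bits are 1
  0111001100
& 0110001011
------------
  0110001000
Decimal: 460 & 395 = 392



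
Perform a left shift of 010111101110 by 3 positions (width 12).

Original: 010111101110 (decimal 1518)
Shift left by 3 positions
Append 3 zeros on the right and drop the 3 high bits that overflow the 12-bit width
Result: 111101110000 (decimal 3952)
Equivalent: 1518 << 3 = 1518 × 2^3 = 12144, truncated to 12 bits = 3952



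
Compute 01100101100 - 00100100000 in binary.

Method 1 - Direct subtraction (column by column from the right: bit − bit − borrow-in; if negative, add 2 and borrow 1 from the next column):
borrow: 00000000000
        01100101100
-       00100100000
-------------------
        01000001100

Method 2 - Add two's complement:
Two's complement of 00100100000: invert → 11011011111, add 1 → 11011100000
  01100101100
+ 11011100000
-------------
 101000001100  (end carry out of the top bit = 1)
Discarding the end carry: 01000001100
Decimal check:
  01100101100 = 512 + 256 + 32 + 8 + 4 = 812
  00100100000 = 256 + 32 = 288
  812 - 288 = 524, and 01000001100 = 512 + 8 + 4 = 524 ✓



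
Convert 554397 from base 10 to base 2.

Using repeated division by 2:
554397 ÷ 2 = 277198 remainder 1
277198 ÷ 2 = 138599 remainder 0
138599 ÷ 2 = 69299 remainder 1
69299 ÷ 2 = 34649 remainder 1
34649 ÷ 2 = 17324 remainder 1
17324 ÷ 2 = 8662 remainder 0
8662 ÷ 2 = 4331 remainder 0
4331 ÷ 2 = 2165 remainder 1
2165 ÷ 2 = 1082 remainder 1
1082 ÷ 2 = 541 remainder 0
541 ÷ 2 = 270 remainder 1
270 ÷ 2 = 135 remainder 0
135 ÷ 2 = 67 remainder 1
67 ÷ 2 = 33 remainder 1
33 ÷ 2 = 16 remainder 1
16 ÷ 2 = 8 remainder 0
8 ÷ 2 = 4 remainder 0
4 ÷ 2 = 2 remainder 0
2 ÷ 2 = 1 remainder 0
1 ÷ 2 = 0 remainder 1
Reading remainders bottom to top: 10000111010110011101



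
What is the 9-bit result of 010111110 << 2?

Original: 010111110 (decimal 190)
Shift left by 2 positions
Append 2 zeros on the right and drop the 2 high bits that overflow the 9-bit width
Result: 011111000 (decimal 248)
Equivalent: 190 << 2 = 190 × 2^2 = 760, truncated to 9 bits = 248



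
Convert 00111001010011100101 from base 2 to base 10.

Sum of powers of 2 for each 1-bit:
2^0 + 2^2 + 2^5 + 2^6 + 2^7 + 2^10 + 2^12 + 2^15 + 2^16 + 2^17
= 1 + 4 + 32 + 64 + 128 + 1024 + 4096 + 32768 + 65536 + 131072
= 234725



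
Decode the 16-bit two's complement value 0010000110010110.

Binary: 0010000110010110
Sign bit: 0 (non-negative)
Read directly as an unsigned value:
0010000110010110 = 8192 + 256 + 128 + 16 + 4 + 2 = 8598
Value: 8598



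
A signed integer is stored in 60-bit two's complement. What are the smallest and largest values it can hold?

For 60-bit two's complement:
Minimum: -2^59 = -576460752303423488
Maximum: 2^59 - 1 = 576460752303423487



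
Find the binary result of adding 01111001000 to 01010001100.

Add column by column from the right: bit + bit + carry-in; write the sum mod 2, carry 1 when the sum is 2 or 3.
carry:  11100010000
        01111001000
+       01010001100
-------------------
       011001010100
(the carry out of the leftmost column, 0, becomes the leading bit)
Decimal check:
  01111001000 = 512 + 256 + 128 + 64 + 8 = 968
  01010001100 = 512 + 128 + 8 + 4 = 652
  968 + 652 = 1620, and 011001010100 = 1024 + 512 + 64 + 16 + 4 = 1620 ✓



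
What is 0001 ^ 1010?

XOR: 1 when bits differ
  0001
^ 1010
------
  1011
Decimal: 1 ^ 10 = 11



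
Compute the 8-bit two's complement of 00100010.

Original: 00100010
Step 1 - Invert all bits: 11011101
Step 2 - Add 1: 11011110
Verification: 00100010 + 11011110 = 100000000; discarding the end carry (carry out of the top bit) leaves the 8-bit value 00000000, as required for x + (-x)



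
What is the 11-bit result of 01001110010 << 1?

Original: 01001110010 (decimal 626)
Shift left by 1 position
Append 1 zero on the right
Result: 10011100100 (decimal 1252)
Equivalent: 626 << 1 = 626 × 2^1 = 1252



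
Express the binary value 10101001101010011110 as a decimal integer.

Sum of powers of 2 for each 1-bit:
2^1 + 2^2 + 2^3 + 2^4 + 2^7 + 2^9 + 2^11 + 2^12 + 2^15 + 2^17 + 2^19
= 2 + 4 + 8 + 16 + 128 + 512 + 2048 + 4096 + 32768 + 131072 + 524288
= 694942



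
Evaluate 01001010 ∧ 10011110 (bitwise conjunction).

AND: 1 only when both bits are 1
  01001010
& 10011110
----------
  00001010
Decimal: 74 & 158 = 10



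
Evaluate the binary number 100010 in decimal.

Sum of powers of 2 for each 1-bit:
2^1 + 2^5
= 2 + 32
= 34



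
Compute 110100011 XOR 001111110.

XOR: 1 when bits differ
  110100011
^ 001111110
-----------
  111011101
Decimal: 419 ^ 126 = 477



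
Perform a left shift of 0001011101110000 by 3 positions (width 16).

Original: 0001011101110000 (decimal 6000)
Shift left by 3 positions
Append 3 zeros on the right
Result: 1011101110000000 (decimal 48000)
Equivalent: 6000 << 3 = 6000 × 2^3 = 48000



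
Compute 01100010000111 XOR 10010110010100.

XOR: 1 when bits differ
  01100010000111
^ 10010110010100
----------------
  11110100010011
Decimal: 6279 ^ 9620 = 15635



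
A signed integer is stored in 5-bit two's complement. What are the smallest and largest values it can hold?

For 5-bit two's complement:
Minimum: -2^4 = -16
Maximum: 2^4 - 1 = 15



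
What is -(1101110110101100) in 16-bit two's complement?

Original (sign bit 1, negative): 1101110110101100
Step 1 - Invert all bits: 0010001001010011
Step 2 - Add 1: 0010001001010100
Verification: 1101110110101100 + 0010001001010100 = 10000000000000000; discarding the end carry (carry out of the top bit) leaves the 16-bit value 0000000000000000, as required for x + (-x)



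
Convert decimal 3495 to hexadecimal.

Using repeated division by 16 (digits 10–15 are A–F):
3495 ÷ 16 = 218 remainder 7
218 ÷ 16 = 13 remainder 10 (A)
13 ÷ 16 = 0 remainder 13 (D)
Reading remainders bottom to top: DA7



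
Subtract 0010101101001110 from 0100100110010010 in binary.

Method 1 - Direct subtraction (column by column from the right: bit − bit − borrow-in; if negative, add 2 and borrow 1 from the next column):
borrow: 0111110010011000
        0100100110010010
-       0010101101001110
------------------------
        0001111001000100

Method 2 - Add two's complement:
Two's complement of 0010101101001110: invert → 1101010010110001, add 1 → 1101010010110010
  0100100110010010
+ 1101010010110010
------------------
 10001111001000100  (end carry out of the top bit = 1)
Discarding the end carry: 0001111001000100
Decimal check:
  0100100110010010 = 16384 + 2048 + 256 + 128 + 16 + 2 = 18834
  0010101101001110 = 8192 + 2048 + 512 + 256 + 64 + 8 + 4 + 2 = 11086
  18834 - 11086 = 7748, and 0001111001000100 = 4096 + 2048 + 1024 + 512 + 64 + 4 = 7748 ✓



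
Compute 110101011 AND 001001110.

AND: 1 only when both bits are 1
  110101011
& 001001110
-----------
  000001010
Decimal: 427 & 78 = 10



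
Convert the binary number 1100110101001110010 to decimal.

Sum of powers of 2 for each 1-bit:
2^1 + 2^4 + 2^5 + 2^6 + 2^9 + 2^11 + 2^13 + 2^14 + 2^17 + 2^18
= 2 + 16 + 32 + 64 + 512 + 2048 + 8192 + 16384 + 131072 + 262144
= 420466



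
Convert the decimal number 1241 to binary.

Using repeated division by 2:
1241 ÷ 2 = 620 remainder 1
620 ÷ 2 = 310 remainder 0
310 ÷ 2 = 155 remainder 0
155 ÷ 2 = 77 remainder 1
77 ÷ 2 = 38 remainder 1
38 ÷ 2 = 19 remainder 0
19 ÷ 2 = 9 remainder 1
9 ÷ 2 = 4 remainder 1
4 ÷ 2 = 2 remainder 0
2 ÷ 2 = 1 remainder 0
1 ÷ 2 = 0 remainder 1
Reading remainders bottom to top: 10011011001



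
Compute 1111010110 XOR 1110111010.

XOR: 1 when bits differ
  1111010110
^ 1110111010
------------
  0001101100
Decimal: 982 ^ 954 = 108



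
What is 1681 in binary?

Using repeated division by 2:
1681 ÷ 2 = 840 remainder 1
840 ÷ 2 = 420 remainder 0
420 ÷ 2 = 210 remainder 0
210 ÷ 2 = 105 remainder 0
105 ÷ 2 = 52 remainder 1
52 ÷ 2 = 26 remainder 0
26 ÷ 2 = 13 remainder 0
13 ÷ 2 = 6 remainder 1
6 ÷ 2 = 3 remainder 0
3 ÷ 2 = 1 remainder 1
1 ÷ 2 = 0 remainder 1
Reading remainders bottom to top: 11010010001



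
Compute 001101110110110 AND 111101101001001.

AND: 1 only when both bits are 1
  001101110110110
& 111101101001001
-----------------
  001101100000000
Decimal: 7094 & 31561 = 6912



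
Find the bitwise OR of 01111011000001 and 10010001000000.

OR: 1 when either bit is 1
  01111011000001
| 10010001000000
----------------
  11111011000001
Decimal: 7873 | 9280 = 16065



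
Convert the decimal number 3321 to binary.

Using repeated division by 2:
3321 ÷ 2 = 1660 remainder 1
1660 ÷ 2 = 830 remainder 0
830 ÷ 2 = 415 remainder 0
415 ÷ 2 = 207 remainder 1
207 ÷ 2 = 103 remainder 1
103 ÷ 2 = 51 remainder 1
51 ÷ 2 = 25 remainder 1
25 ÷ 2 = 12 remainder 1
12 ÷ 2 = 6 remainder 0
6 ÷ 2 = 3 remainder 0
3 ÷ 2 = 1 remainder 1
1 ÷ 2 = 0 remainder 1
Reading remainders bottom to top: 110011111001



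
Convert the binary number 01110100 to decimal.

Sum of powers of 2 for each 1-bit:
2^2 + 2^4 + 2^5 + 2^6
= 4 + 16 + 32 + 64
= 116



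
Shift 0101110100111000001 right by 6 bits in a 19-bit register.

Original: 0101110100111000001 (decimal 190913)
Shift right by 6 positions
Drop the 6 low bits; fill with zeros on the left
Result: 0000000101110100111 (decimal 2983)
Equivalent: 190913 >> 6 = 190913 ÷ 2^6 = 2983



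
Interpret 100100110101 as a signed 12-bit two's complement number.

Binary: 100100110101
Sign bit: 1 (negative)
Invert: 011011001010
Add 1:  011011001011
Magnitude: 011011001011 = 1024 + 512 + 128 + 64 + 8 + 2 + 1 = 1739
Value: -1739



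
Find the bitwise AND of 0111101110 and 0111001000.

AND: 1 only when both bits are 1
  0111101110
& 0111001000
------------
  0111001000
Decimal: 494 & 456 = 456



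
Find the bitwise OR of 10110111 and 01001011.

OR: 1 when either bit is 1
  10110111
| 01001011
----------
  11111111
Decimal: 183 | 75 = 255



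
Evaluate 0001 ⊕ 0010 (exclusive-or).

XOR: 1 when bits differ
  0001
^ 0010
------
  0011
Decimal: 1 ^ 2 = 3



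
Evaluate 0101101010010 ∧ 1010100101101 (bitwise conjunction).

AND: 1 only when both bits are 1
  0101101010010
& 1010100101101
---------------
  0000100000000
Decimal: 2898 & 5421 = 256



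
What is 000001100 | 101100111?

OR: 1 when either bit is 1
  000001100
| 101100111
-----------
  101101111
Decimal: 12 | 359 = 367



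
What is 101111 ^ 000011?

XOR: 1 when bits differ
  101111
^ 000011
--------
  101100
Decimal: 47 ^ 3 = 44



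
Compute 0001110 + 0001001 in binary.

Add column by column from the right: bit + bit + carry-in; write the sum mod 2, carry 1 when the sum is 2 or 3.
carry:  0010000
        0001110
+       0001001
---------------
       00010111
(the carry out of the leftmost column, 0, becomes the leading bit)
Decimal check:
  0001110 = 8 + 4 + 2 = 14
  0001001 = 8 + 1 = 9
  14 + 9 = 23, and 00010111 = 16 + 4 + 2 + 1 = 23 ✓



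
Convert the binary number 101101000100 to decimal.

Sum of powers of 2 for each 1-bit:
2^2 + 2^6 + 2^8 + 2^9 + 2^11
= 4 + 64 + 256 + 512 + 2048
= 2884



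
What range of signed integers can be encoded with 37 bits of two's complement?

For 37-bit two's complement:
Minimum: -2^36 = -68719476736
Maximum: 2^36 - 1 = 68719476735



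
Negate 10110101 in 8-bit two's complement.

Original (sign bit 1, negative): 10110101
Step 1 - Invert all bits: 01001010
Step 2 - Add 1: 01001011
Verification: 10110101 + 01001011 = 100000000; discarding the end carry (carry out of the top bit) leaves the 8-bit value 00000000, as required for x + (-x)



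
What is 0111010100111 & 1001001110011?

AND: 1 only when both bits are 1
  0111010100111
& 1001001110011
---------------
  0001000100011
Decimal: 3751 & 4723 = 547



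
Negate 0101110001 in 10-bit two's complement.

Original: 0101110001
Step 1 - Invert all bits: 1010001110
Step 2 - Add 1: 1010001111
Verification: 0101110001 + 1010001111 = 10000000000; discarding the end carry (carry out of the top bit) leaves the 10-bit value 0000000000, as required for x + (-x)



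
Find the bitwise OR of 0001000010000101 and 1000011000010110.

OR: 1 when either bit is 1
  0001000010000101
| 1000011000010110
------------------
  1001011010010111
Decimal: 4229 | 34326 = 38551



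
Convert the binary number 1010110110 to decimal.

Sum of powers of 2 for each 1-bit:
2^1 + 2^2 + 2^4 + 2^5 + 2^7 + 2^9
= 2 + 4 + 16 + 32 + 128 + 512
= 694



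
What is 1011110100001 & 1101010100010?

AND: 1 only when both bits are 1
  1011110100001
& 1101010100010
---------------
  1001010100000
Decimal: 6049 & 6818 = 4768



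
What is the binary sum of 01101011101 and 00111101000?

Add column by column from the right: bit + bit + carry-in; write the sum mod 2, carry 1 when the sum is 2 or 3.
carry:  11111110000
        01101011101
+       00111101000
-------------------
       010101000101
(the carry out of the leftmost column, 0, becomes the leading bit)
Decimal check:
  01101011101 = 512 + 256 + 64 + 16 + 8 + 4 + 1 = 861
  00111101000 = 256 + 128 + 64 + 32 + 8 = 488
  861 + 488 = 1349, and 010101000101 = 1024 + 256 + 64 + 4 + 1 = 1349 ✓



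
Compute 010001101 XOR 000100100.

XOR: 1 when bits differ
  010001101
^ 000100100
-----------
  010101001
Decimal: 141 ^ 36 = 169



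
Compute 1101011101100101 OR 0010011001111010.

OR: 1 when either bit is 1
  1101011101100101
| 0010011001111010
------------------
  1111011101111111
Decimal: 55141 | 9850 = 63359



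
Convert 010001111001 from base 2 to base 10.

Sum of powers of 2 for each 1-bit:
2^0 + 2^3 + 2^4 + 2^5 + 2^6 + 2^10
= 1 + 8 + 16 + 32 + 64 + 1024
= 1145



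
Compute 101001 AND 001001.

AND: 1 only when both bits are 1
  101001
& 001001
--------
  001001
Decimal: 41 & 9 = 9



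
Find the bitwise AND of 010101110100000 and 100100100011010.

AND: 1 only when both bits are 1
  010101110100000
& 100100100011010
-----------------
  000100100000000
Decimal: 11168 & 18714 = 2304



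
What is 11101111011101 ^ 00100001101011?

XOR: 1 when bits differ
  11101111011101
^ 00100001101011
----------------
  11001110110110
Decimal: 15325 ^ 2155 = 13238



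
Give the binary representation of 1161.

Using repeated division by 2:
1161 ÷ 2 = 580 remainder 1
580 ÷ 2 = 290 remainder 0
290 ÷ 2 = 145 remainder 0
145 ÷ 2 = 72 remainder 1
72 ÷ 2 = 36 remainder 0
36 ÷ 2 = 18 remainder 0
18 ÷ 2 = 9 remainder 0
9 ÷ 2 = 4 remainder 1
4 ÷ 2 = 2 remainder 0
2 ÷ 2 = 1 remainder 0
1 ÷ 2 = 0 remainder 1
Reading remainders bottom to top: 10010001001



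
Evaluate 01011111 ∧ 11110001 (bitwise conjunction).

AND: 1 only when both bits are 1
  01011111
& 11110001
----------
  01010001
Decimal: 95 & 241 = 81



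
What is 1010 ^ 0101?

XOR: 1 when bits differ
  1010
^ 0101
------
  1111
Decimal: 10 ^ 5 = 15



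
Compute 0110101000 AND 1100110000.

AND: 1 only when both bits are 1
  0110101000
& 1100110000
------------
  0100100000
Decimal: 424 & 816 = 288



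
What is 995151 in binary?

Using repeated division by 2:
995151 ÷ 2 = 497575 remainder 1
497575 ÷ 2 = 248787 remainder 1
248787 ÷ 2 = 124393 remainder 1
124393 ÷ 2 = 62196 remainder 1
62196 ÷ 2 = 31098 remainder 0
31098 ÷ 2 = 15549 remainder 0
15549 ÷ 2 = 7774 remainder 1
7774 ÷ 2 = 3887 remainder 0
3887 ÷ 2 = 1943 remainder 1
1943 ÷ 2 = 971 remainder 1
971 ÷ 2 = 485 remainder 1
485 ÷ 2 = 242 remainder 1
242 ÷ 2 = 121 remainder 0
121 ÷ 2 = 60 remainder 1
60 ÷ 2 = 30 remainder 0
30 ÷ 2 = 15 remainder 0
15 ÷ 2 = 7 remainder 1
7 ÷ 2 = 3 remainder 1
3 ÷ 2 = 1 remainder 1
1 ÷ 2 = 0 remainder 1
Reading remainders bottom to top: 11110010111101001111



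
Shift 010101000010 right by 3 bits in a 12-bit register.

Original: 010101000010 (decimal 1346)
Shift right by 3 positions
Drop the 3 low bits; fill with zeros on the left
Result: 000010101000 (decimal 168)
Equivalent: 1346 >> 3 = 1346 ÷ 2^3 = 168



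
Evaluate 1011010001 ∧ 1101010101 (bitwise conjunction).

AND: 1 only when both bits are 1
  1011010001
& 1101010101
------------
  1001010001
Decimal: 721 & 853 = 593



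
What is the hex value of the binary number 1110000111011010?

Group into 4-bit nibbles from right:
  1110 = E
  0001 = 1
  1101 = D
  1010 = A
Result: E1DA



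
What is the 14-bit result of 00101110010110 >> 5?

Original: 00101110010110 (decimal 2966)
Shift right by 5 positions
Drop the 5 low bits; fill with zeros on the left
Result: 00000001011100 (decimal 92)
Equivalent: 2966 >> 5 = 2966 ÷ 2^5 = 92



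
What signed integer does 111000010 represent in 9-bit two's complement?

Binary: 111000010
Sign bit: 1 (negative)
Invert: 000111101
Add 1:  000111110
Magnitude: 000111110 = 32 + 16 + 8 + 4 + 2 = 62
Value: -62



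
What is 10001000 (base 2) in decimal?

Sum of powers of 2 for each 1-bit:
2^3 + 2^7
= 8 + 128
= 136



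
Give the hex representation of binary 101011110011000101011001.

Group into 4-bit nibbles from right:
  1010 = A
  1111 = F
  0011 = 3
  0001 = 1
  0101 = 5
  1001 = 9
Result: AF3159



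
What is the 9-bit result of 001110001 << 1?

Original: 001110001 (decimal 113)
Shift left by 1 position
Append 1 zero on the right
Result: 011100010 (decimal 226)
Equivalent: 113 << 1 = 113 × 2^1 = 226



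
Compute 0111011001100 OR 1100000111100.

OR: 1 when either bit is 1
  0111011001100
| 1100000111100
---------------
  1111011111100
Decimal: 3788 | 6204 = 7932



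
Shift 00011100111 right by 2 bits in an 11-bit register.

Original: 00011100111 (decimal 231)
Shift right by 2 positions
Drop the 2 low bits; fill with zeros on the left
Result: 00000111001 (decimal 57)
Equivalent: 231 >> 2 = 231 ÷ 2^2 = 57



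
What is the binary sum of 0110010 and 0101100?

Add column by column from the right: bit + bit + carry-in; write the sum mod 2, carry 1 when the sum is 2 or 3.
carry:  1000000
        0110010
+       0101100
---------------
       01011110
(the carry out of the leftmost column, 0, becomes the leading bit)
Decimal check:
  0110010 = 32 + 16 + 2 = 50
  0101100 = 32 + 8 + 4 = 44
  50 + 44 = 94, and 01011110 = 64 + 16 + 8 + 4 + 2 = 94 ✓



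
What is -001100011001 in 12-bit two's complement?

Original: 001100011001
Step 1 - Invert all bits: 110011100110
Step 2 - Add 1: 110011100111
Verification: 001100011001 + 110011100111 = 1000000000000; discarding the end carry (carry out of the top bit) leaves the 12-bit value 000000000000, as required for x + (-x)

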